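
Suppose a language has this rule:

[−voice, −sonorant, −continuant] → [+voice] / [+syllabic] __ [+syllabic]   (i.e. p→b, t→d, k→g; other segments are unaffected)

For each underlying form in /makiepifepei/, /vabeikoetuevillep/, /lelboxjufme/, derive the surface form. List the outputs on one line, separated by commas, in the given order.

magiebifebei, vabeigoeduevillep, lelboxjufme

/makiepifepei/: /k/ is a voiceless stop between vowels /a/ and /i/, so it voices to [g]. /p/ is a voiceless stop between vowels /e/ and /i/, so it voices to [b]. /p/ is a voiceless stop between vowels /e/ and /e/, so it voices to [b]. → [magiebifebei].
/vabeikoetuevillep/: /k/ is a voiceless stop between vowels /i/ and /o/, so it voices to [g]. /t/ is a voiceless stop between vowels /e/ and /u/, so it voices to [d]. → [vabeigoeduevillep].
/lelboxjufme/: the rule's environment is not met; surfaces unchanged as [lelboxjufme].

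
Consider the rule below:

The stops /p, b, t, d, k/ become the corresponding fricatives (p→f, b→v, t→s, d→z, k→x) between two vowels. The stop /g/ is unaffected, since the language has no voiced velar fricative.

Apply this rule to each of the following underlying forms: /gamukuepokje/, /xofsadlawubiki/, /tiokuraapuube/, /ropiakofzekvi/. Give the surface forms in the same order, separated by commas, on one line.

/gamukuepokje/: /k/ is a stop between vowels /u/ and /u/, so it spirantizes to the fricative [x]. /p/ is a stop between vowels /e/ and /o/, so it spirantizes to the fricative [f]. → [gamuxuefokje].
/xofsadlawubiki/: /b/ is a stop between vowels /u/ and /i/, so it spirantizes to the fricative [v]. /k/ is a stop between vowels /i/ and /i/, so it spirantizes to the fricative [x]. → [xofsadlawuvixi].
/tiokuraapuube/: /k/ is a stop between vowels /o/ and /u/, so it spirantizes to the fricative [x]. /p/ is a stop between vowels /a/ and /u/, so it spirantizes to the fricative [f]. /b/ is a stop between vowels /u/ and /e/, so it spirantizes to the fricative [v]. → [tioxuraafuuve].
/ropiakofzekvi/: /p/ is a stop between vowels /o/ and /i/, so it spirantizes to the fricative [f]. /k/ is a stop between vowels /a/ and /o/, so it spirantizes to the fricative [x]. → [rofiaxofzekvi].

gamuxuefokje, xofsadlawuvixi, tioxuraafuuve, rofiaxofzekvi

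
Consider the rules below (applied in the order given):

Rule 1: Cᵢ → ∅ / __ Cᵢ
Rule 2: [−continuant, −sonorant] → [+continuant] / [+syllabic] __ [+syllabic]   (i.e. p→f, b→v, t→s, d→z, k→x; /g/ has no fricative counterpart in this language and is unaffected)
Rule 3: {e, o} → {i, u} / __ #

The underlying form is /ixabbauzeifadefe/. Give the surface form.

ixavauzeifazefi

Rule 1 (degemination): /bb/ is a geminate; the first /b/ deletes. /ixabbauzeifadefe/ → ixabauzeifadefe.
Rule 2 (intervocalic spirantization): /b/ is a stop between vowels /a/ and /a/, so it spirantizes to the fricative [v]. /d/ is a stop between vowels /a/ and /e/, so it spirantizes to the fricative [z]. /ixabauzeifadefe/ → ixavauzeifazefe.
Rule 3 (final vowel raising): /e/ is a mid vowel in word-final position, so it raises to [i]. /ixavauzeifazefe/ → ixavauzeifazefi.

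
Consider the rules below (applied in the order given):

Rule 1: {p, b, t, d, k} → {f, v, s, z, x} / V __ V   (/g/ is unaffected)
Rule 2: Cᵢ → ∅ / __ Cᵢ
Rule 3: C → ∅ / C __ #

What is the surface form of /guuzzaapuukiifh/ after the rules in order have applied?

Rule 1 (intervocalic spirantization): /p/ is a stop between vowels /a/ and /u/, so it spirantizes to the fricative [f]. /k/ is a stop between vowels /u/ and /i/, so it spirantizes to the fricative [x]. /guuzzaapuukiifh/ → guuzzaafuuxiifh.
Rule 2 (degemination): /zz/ is a geminate; the first /z/ deletes. /guuzzaafuuxiifh/ → guuzaafuuxiifh.
Rule 3 (final cluster simplification): /h/ is the second consonant of a word-final cluster /fh/, so it deletes. /guuzaafuuxiifh/ → guuzaafuuxiif.

guuzaafuuxiif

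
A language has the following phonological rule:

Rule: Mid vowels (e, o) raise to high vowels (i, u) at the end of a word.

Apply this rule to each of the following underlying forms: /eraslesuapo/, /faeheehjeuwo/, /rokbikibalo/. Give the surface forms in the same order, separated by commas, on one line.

eraslesuapu, faeheehjeuwu, rokbikibalu

/eraslesuapo/: /o/ is a mid vowel in word-final position, so it raises to [u]. → [eraslesuapu].
/faeheehjeuwo/: /o/ is a mid vowel in word-final position, so it raises to [u]. → [faeheehjeuwu].
/rokbikibalo/: /o/ is a mid vowel in word-final position, so it raises to [u]. → [rokbikibalu].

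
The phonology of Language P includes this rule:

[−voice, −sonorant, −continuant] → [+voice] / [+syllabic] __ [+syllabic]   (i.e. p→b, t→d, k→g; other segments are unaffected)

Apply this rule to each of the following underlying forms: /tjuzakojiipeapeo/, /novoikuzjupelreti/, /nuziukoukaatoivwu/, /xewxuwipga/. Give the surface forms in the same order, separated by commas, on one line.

tjuzagojiibeabeo, novoiguzjubelredi, nuziugougaadoivwu, xewxuwipga

/tjuzakojiipeapeo/: /k/ is a voiceless stop between vowels /a/ and /o/, so it voices to [g]. /p/ is a voiceless stop between vowels /i/ and /e/, so it voices to [b]. /p/ is a voiceless stop between vowels /a/ and /e/, so it voices to [b]. → [tjuzagojiibeabeo].
/novoikuzjupelreti/: /k/ is a voiceless stop between vowels /i/ and /u/, so it voices to [g]. /p/ is a voiceless stop between vowels /u/ and /e/, so it voices to [b]. /t/ is a voiceless stop between vowels /e/ and /i/, so it voices to [d]. → [novoiguzjubelredi].
/nuziukoukaatoivwu/: /k/ is a voiceless stop between vowels /u/ and /o/, so it voices to [g]. /k/ is a voiceless stop between vowels /u/ and /a/, so it voices to [g]. /t/ is a voiceless stop between vowels /a/ and /o/, so it voices to [d]. → [nuziugougaadoivwu].
/xewxuwipga/: the rule's environment is not met; surfaces unchanged as [xewxuwipga].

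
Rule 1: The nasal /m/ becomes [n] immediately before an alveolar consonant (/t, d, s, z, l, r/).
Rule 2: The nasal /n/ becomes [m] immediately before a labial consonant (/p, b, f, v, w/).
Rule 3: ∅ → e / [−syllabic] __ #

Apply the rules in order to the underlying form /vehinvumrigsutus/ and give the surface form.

Rule 1 (nasal place assimilation): /m/ precedes the alveolar consonant /r/, so it assimilates in place to [n]. /vehinvumrigsutus/ → vehinvunrigsutus.
Rule 2 (nasal place assimilation): /n/ precedes the labial consonant /v/, so it assimilates in place to [m]. /vehinvunrigsutus/ → vehimvunrigsutus.
Rule 3 (final e-epenthesis): the form ends in the consonant /s/, so [e] is inserted word-finally. /vehimvunrigsutus/ → vehimvunrigsutuse.

vehimvunrigsutuse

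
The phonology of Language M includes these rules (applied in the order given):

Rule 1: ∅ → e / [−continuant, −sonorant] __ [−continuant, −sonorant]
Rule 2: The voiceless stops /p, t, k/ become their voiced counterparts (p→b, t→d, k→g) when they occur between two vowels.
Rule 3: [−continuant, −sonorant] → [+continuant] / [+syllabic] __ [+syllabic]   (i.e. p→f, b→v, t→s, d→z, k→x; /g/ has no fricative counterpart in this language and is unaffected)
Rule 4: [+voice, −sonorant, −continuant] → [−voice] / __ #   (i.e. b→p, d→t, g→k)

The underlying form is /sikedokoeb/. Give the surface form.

sigezogoep

Rule 1 (stop-cluster e-epenthesis): no segment meets the environment; /sikedokoeb/ is unchanged.
Rule 2 (intervocalic voicing): /k/ is a voiceless stop between vowels /i/ and /e/, so it voices to [g]. /k/ is a voiceless stop between vowels /o/ and /o/, so it voices to [g]. /sikedokoeb/ → sigedogoeb.
Rule 3 (intervocalic spirantization): /d/ is a stop between vowels /e/ and /o/, so it spirantizes to the fricative [z]. /sigedogoeb/ → sigezogoeb.
Rule 4 (final devoicing): /b/ is a voiced stop in word-final position, so it devoices to [p]. /sigezogoeb/ → sigezogoep.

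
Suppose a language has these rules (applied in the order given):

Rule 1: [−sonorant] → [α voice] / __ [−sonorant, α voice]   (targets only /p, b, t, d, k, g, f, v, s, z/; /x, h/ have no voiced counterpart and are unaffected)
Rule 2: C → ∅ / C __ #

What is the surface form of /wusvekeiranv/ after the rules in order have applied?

Rule 1 (regressive voicing assimilation): /s/ precedes the voiced obstruent /v/, so it voices to [z] by assimilation. /wusvekeiranv/ → wuzvekeiranv.
Rule 2 (final cluster simplification): /v/ is the second consonant of a word-final cluster /nv/, so it deletes. /wuzvekeiranv/ → wuzvekeiran.

wuzvekeiran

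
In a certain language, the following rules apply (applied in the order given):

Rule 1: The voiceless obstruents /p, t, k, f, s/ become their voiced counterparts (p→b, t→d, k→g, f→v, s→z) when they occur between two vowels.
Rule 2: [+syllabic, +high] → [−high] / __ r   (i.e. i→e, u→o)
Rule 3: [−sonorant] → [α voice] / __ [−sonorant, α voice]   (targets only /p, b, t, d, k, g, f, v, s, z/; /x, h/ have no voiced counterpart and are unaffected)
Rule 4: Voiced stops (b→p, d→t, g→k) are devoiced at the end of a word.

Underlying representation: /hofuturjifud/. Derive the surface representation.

Rule 1 (intervocalic voicing): /f/ is a voiceless obstruent between vowels /o/ and /u/, so it voices to [v]. /t/ is a voiceless obstruent between vowels /u/ and /u/, so it voices to [d]. /f/ is a voiceless obstruent between vowels /i/ and /u/, so it voices to [v]. /hofuturjifud/ → hovudurjivud.
Rule 2 (pre-rhotic lowering): /u/ is a high vowel immediately before /r/, so it lowers to [o]. /hovudurjivud/ → hovudorjivud.
Rule 3 (regressive voicing assimilation): no segment meets the environment; /hovudorjivud/ is unchanged.
Rule 4 (final devoicing): /d/ is a voiced stop in word-final position, so it devoices to [t]. /hovudorjivud/ → hovudorjivut.

hovudorjivut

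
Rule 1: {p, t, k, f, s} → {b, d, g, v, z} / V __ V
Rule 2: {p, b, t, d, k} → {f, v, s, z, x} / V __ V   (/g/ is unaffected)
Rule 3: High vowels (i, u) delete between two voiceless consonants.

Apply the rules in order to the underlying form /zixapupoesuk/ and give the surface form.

zixavuvoezuk

Rule 1 (intervocalic voicing): /p/ is a voiceless obstruent between vowels /a/ and /u/, so it voices to [b]. /p/ is a voiceless obstruent between vowels /u/ and /o/, so it voices to [b]. /s/ is a voiceless obstruent between vowels /e/ and /u/, so it voices to [z]. /zixapupoesuk/ → zixabuboezuk.
Rule 2 (intervocalic spirantization): /b/ is a stop between vowels /a/ and /u/, so it spirantizes to the fricative [v]. /b/ is a stop between vowels /u/ and /o/, so it spirantizes to the fricative [v]. /zixabuboezuk/ → zixavuvoezuk.
Rule 3 (high vowel syncope): no segment meets the environment; /zixavuvoezuk/ is unchanged.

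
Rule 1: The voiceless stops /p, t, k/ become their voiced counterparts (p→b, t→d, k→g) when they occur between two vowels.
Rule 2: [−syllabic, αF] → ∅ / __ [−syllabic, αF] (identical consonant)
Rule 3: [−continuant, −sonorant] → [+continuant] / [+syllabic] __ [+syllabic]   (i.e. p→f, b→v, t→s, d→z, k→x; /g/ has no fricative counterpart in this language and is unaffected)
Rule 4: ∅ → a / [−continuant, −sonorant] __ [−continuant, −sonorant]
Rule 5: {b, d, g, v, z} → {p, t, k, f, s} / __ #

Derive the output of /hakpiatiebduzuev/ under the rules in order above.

Rule 1 (intervocalic voicing): /t/ is a voiceless stop between vowels /a/ and /i/, so it voices to [d]. /hakpiatiebduzuev/ → hakpiadiebduzuev.
Rule 2 (degemination): no segment meets the environment; /hakpiadiebduzuev/ is unchanged.
Rule 3 (intervocalic spirantization): /d/ is a stop between vowels /a/ and /i/, so it spirantizes to the fricative [z]. /hakpiadiebduzuev/ → hakpiaziebduzuev.
Rule 4 (stop-cluster a-epenthesis): /k/ and /p/ form a stop–stop cluster, so [a] is inserted between them. /b/ and /d/ form a stop–stop cluster, so [a] is inserted between them. /hakpiaziebduzuev/ → hakapiaziebaduzuev.
Rule 5 (final devoicing): /v/ is a voiced obstruent in word-final position, so it devoices to [f]. /hakapiaziebaduzuev/ → hakapiaziebaduzuef.

hakapiaziebaduzuef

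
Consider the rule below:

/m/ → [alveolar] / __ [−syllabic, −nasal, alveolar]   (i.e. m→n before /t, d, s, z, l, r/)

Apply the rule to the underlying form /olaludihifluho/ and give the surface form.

olaludihifluho

No segment of /olaludihifluho/ meets the structural description of the rule, so the form surfaces unchanged.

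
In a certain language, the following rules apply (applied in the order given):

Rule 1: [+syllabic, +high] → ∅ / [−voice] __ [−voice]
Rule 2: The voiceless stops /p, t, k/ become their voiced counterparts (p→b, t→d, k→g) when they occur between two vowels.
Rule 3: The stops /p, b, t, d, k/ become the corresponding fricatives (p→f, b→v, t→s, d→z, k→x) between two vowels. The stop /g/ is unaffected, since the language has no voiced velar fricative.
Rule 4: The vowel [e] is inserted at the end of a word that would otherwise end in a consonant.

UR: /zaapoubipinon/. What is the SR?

Rule 1 (high vowel syncope): no segment meets the environment; /zaapoubipinon/ is unchanged.
Rule 2 (intervocalic voicing): /p/ is a voiceless stop between vowels /a/ and /o/, so it voices to [b]. /p/ is a voiceless stop between vowels /i/ and /i/, so it voices to [b]. /zaapoubipinon/ → zaaboubibinon.
Rule 3 (intervocalic spirantization): /b/ is a stop between vowels /a/ and /o/, so it spirantizes to the fricative [v]. /b/ is a stop between vowels /u/ and /i/, so it spirantizes to the fricative [v]. /b/ is a stop between vowels /i/ and /i/, so it spirantizes to the fricative [v]. /zaaboubibinon/ → zaavouvivinon.
Rule 4 (final e-epenthesis): the form ends in the consonant /n/, so [e] is inserted word-finally. /zaavouvivinon/ → zaavouvivinone.

zaavouvivinone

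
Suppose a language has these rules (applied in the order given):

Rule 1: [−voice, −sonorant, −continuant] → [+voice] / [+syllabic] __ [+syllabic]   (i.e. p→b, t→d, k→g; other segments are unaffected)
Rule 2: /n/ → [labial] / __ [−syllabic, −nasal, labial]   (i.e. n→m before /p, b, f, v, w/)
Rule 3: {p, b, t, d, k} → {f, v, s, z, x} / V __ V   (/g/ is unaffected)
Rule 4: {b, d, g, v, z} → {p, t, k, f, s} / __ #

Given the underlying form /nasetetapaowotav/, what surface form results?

Rule 1 (intervocalic voicing): /t/ is a voiceless stop between vowels /e/ and /e/, so it voices to [d]. /t/ is a voiceless stop between vowels /e/ and /a/, so it voices to [d]. /p/ is a voiceless stop between vowels /a/ and /a/, so it voices to [b]. /t/ is a voiceless stop between vowels /o/ and /a/, so it voices to [d]. /nasetetapaowotav/ → nasededabaowodav.
Rule 2 (nasal place assimilation): no segment meets the environment; /nasededabaowodav/ is unchanged.
Rule 3 (intervocalic spirantization): /d/ is a stop between vowels /e/ and /e/, so it spirantizes to the fricative [z]. /d/ is a stop between vowels /e/ and /a/, so it spirantizes to the fricative [z]. /b/ is a stop between vowels /a/ and /a/, so it spirantizes to the fricative [v]. /d/ is a stop between vowels /o/ and /a/, so it spirantizes to the fricative [z]. /nasededabaowodav/ → nasezezavaowozav.
Rule 4 (final devoicing): /v/ is a voiced obstruent in word-final position, so it devoices to [f]. /nasezezavaowozav/ → nasezezavaowozaf.

nasezezavaowozaf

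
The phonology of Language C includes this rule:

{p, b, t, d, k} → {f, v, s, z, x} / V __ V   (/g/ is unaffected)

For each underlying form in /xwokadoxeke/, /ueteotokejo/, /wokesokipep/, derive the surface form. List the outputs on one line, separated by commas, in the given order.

/xwokadoxeke/: /k/ is a stop between vowels /o/ and /a/, so it spirantizes to the fricative [x]. /d/ is a stop between vowels /a/ and /o/, so it spirantizes to the fricative [z]. /k/ is a stop between vowels /e/ and /e/, so it spirantizes to the fricative [x]. → [xwoxazoxexe].
/ueteotokejo/: /t/ is a stop between vowels /e/ and /e/, so it spirantizes to the fricative [s]. /t/ is a stop between vowels /o/ and /o/, so it spirantizes to the fricative [s]. /k/ is a stop between vowels /o/ and /e/, so it spirantizes to the fricative [x]. → [ueseosoxejo].
/wokesokipep/: /k/ is a stop between vowels /o/ and /e/, so it spirantizes to the fricative [x]. /k/ is a stop between vowels /o/ and /i/, so it spirantizes to the fricative [x]. /p/ is a stop between vowels /i/ and /e/, so it spirantizes to the fricative [f]. → [woxesoxifep].

xwoxazoxexe, ueseosoxejo, woxesoxifep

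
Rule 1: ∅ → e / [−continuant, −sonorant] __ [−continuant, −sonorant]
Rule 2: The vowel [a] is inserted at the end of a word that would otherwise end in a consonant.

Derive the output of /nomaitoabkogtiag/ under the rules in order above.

Rule 1 (stop-cluster e-epenthesis): /b/ and /k/ form a stop–stop cluster, so [e] is inserted between them. /g/ and /t/ form a stop–stop cluster, so [e] is inserted between them. /nomaitoabkogtiag/ → nomaitoabekogetiag.
Rule 2 (final a-epenthesis): the form ends in the consonant /g/, so [a] is inserted word-finally. /nomaitoabekogetiag/ → nomaitoabekogetiaga.

nomaitoabekogetiaga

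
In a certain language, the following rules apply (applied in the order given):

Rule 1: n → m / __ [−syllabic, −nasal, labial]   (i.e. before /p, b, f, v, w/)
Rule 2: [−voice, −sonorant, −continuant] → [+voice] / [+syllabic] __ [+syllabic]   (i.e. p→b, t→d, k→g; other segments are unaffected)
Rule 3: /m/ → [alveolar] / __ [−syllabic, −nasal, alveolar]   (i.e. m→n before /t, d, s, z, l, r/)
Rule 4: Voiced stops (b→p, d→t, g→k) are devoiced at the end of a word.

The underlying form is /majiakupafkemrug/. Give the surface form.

Rule 1 (nasal place assimilation): no segment meets the environment; /majiakupafkemrug/ is unchanged.
Rule 2 (intervocalic voicing): /k/ is a voiceless stop between vowels /a/ and /u/, so it voices to [g]. /p/ is a voiceless stop between vowels /u/ and /a/, so it voices to [b]. /majiakupafkemrug/ → majiagubafkemrug.
Rule 3 (nasal place assimilation): /m/ precedes the alveolar consonant /r/, so it assimilates in place to [n]. /majiagubafkemrug/ → majiagubafkenrug.
Rule 4 (final devoicing): /g/ is a voiced stop in word-final position, so it devoices to [k]. /majiagubafkenrug/ → majiagubafkenruk.

majiagubafkenruk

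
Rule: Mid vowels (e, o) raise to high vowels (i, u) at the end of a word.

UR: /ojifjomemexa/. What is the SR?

ojifjomemexa

No segment of /ojifjomemexa/ meets the structural description of the rule, so the form surfaces unchanged.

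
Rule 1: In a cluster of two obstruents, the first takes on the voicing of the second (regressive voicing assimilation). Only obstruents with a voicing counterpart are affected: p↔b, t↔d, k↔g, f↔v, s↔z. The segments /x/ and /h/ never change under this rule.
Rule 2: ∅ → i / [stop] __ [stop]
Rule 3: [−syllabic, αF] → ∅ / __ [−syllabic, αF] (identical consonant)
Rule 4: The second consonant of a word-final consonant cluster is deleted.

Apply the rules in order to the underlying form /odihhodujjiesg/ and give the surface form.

odihodujiez

Rule 1 (regressive voicing assimilation): /s/ precedes the voiced obstruent /g/, so it voices to [z] by assimilation. /odihhodujjiesg/ → odihhodujjiezg.
Rule 2 (stop-cluster i-epenthesis): no segment meets the environment; /odihhodujjiezg/ is unchanged.
Rule 3 (degemination): /hh/ is a geminate; the first /h/ deletes. /jj/ is a geminate; the first /j/ deletes. /odihhodujjiezg/ → odihodujiezg.
Rule 4 (final cluster simplification): /g/ is the second consonant of a word-final cluster /zg/, so it deletes. /odihodujiezg/ → odihodujiez.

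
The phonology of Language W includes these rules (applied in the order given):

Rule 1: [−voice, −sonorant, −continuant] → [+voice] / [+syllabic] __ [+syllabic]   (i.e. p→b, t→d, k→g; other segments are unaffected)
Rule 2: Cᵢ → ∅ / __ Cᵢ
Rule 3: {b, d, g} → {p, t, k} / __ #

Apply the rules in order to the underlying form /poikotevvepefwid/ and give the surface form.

Rule 1 (intervocalic voicing): /k/ is a voiceless stop between vowels /i/ and /o/, so it voices to [g]. /t/ is a voiceless stop between vowels /o/ and /e/, so it voices to [d]. /p/ is a voiceless stop between vowels /e/ and /e/, so it voices to [b]. /poikotevvepefwid/ → poigodevvebefwid.
Rule 2 (degemination): /vv/ is a geminate; the first /v/ deletes. /poigodevvebefwid/ → poigodevebefwid.
Rule 3 (final devoicing): /d/ is a voiced stop in word-final position, so it devoices to [t]. /poigodevebefwid/ → poigodevebefwit.

poigodevebefwit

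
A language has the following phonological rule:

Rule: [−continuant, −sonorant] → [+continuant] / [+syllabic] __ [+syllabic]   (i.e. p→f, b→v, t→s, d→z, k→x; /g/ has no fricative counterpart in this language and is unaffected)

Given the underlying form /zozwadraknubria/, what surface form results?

zozwadraknubria

No segment of /zozwadraknubria/ meets the structural description of the rule, so the form surfaces unchanged.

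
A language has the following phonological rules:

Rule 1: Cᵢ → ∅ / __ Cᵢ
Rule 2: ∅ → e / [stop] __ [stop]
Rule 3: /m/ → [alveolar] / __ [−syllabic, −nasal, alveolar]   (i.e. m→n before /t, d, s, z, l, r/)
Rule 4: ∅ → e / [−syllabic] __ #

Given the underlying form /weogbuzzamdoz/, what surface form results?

Rule 1 (degemination): /zz/ is a geminate; the first /z/ deletes. /weogbuzzamdoz/ → weogbuzamdoz.
Rule 2 (stop-cluster e-epenthesis): /g/ and /b/ form a stop–stop cluster, so [e] is inserted between them. /weogbuzamdoz/ → weogebuzamdoz.
Rule 3 (nasal place assimilation): /m/ precedes the alveolar consonant /d/, so it assimilates in place to [n]. /weogebuzamdoz/ → weogebuzandoz.
Rule 4 (final e-epenthesis): the form ends in the consonant /z/, so [e] is inserted word-finally. /weogebuzandoz/ → weogebuzandoze.

weogebuzandoze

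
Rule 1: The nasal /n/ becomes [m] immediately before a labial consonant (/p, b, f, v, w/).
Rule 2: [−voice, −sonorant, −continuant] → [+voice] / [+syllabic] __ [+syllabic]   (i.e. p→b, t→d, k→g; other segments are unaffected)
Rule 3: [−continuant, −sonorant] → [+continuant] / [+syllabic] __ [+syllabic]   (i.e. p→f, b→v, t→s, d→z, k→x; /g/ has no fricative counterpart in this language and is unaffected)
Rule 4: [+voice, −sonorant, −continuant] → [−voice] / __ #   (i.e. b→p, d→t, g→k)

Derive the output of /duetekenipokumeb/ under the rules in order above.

duezegenivogumep

Rule 1 (nasal place assimilation): no segment meets the environment; /duetekenipokumeb/ is unchanged.
Rule 2 (intervocalic voicing): /t/ is a voiceless stop between vowels /e/ and /e/, so it voices to [d]. /k/ is a voiceless stop between vowels /e/ and /e/, so it voices to [g]. /p/ is a voiceless stop between vowels /i/ and /o/, so it voices to [b]. /k/ is a voiceless stop between vowels /o/ and /u/, so it voices to [g]. /duetekenipokumeb/ → duedegenibogumeb.
Rule 3 (intervocalic spirantization): /d/ is a stop between vowels /e/ and /e/, so it spirantizes to the fricative [z]. /b/ is a stop between vowels /i/ and /o/, so it spirantizes to the fricative [v]. /duedegenibogumeb/ → duezegenivogumeb.
Rule 4 (final devoicing): /b/ is a voiced stop in word-final position, so it devoices to [p]. /duezegenivogumeb/ → duezegenivogumep.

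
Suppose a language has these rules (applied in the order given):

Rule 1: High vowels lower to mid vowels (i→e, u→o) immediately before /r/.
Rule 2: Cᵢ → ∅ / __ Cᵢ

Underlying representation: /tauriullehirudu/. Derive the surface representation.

Rule 1 (pre-rhotic lowering): /u/ is a high vowel immediately before /r/, so it lowers to [o]. /i/ is a high vowel immediately before /r/, so it lowers to [e]. /tauriullehirudu/ → taoriulleherudu.
Rule 2 (degemination): /ll/ is a geminate; the first /l/ deletes. /taoriulleherudu/ → taoriuleherudu.

taoriuleherudu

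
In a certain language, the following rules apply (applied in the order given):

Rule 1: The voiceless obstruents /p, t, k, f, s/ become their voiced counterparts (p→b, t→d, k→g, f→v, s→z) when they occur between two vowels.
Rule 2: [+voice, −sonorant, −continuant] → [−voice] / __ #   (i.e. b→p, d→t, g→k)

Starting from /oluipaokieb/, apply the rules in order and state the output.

oluibaogiep

Rule 1 (intervocalic voicing): /p/ is a voiceless obstruent between vowels /i/ and /a/, so it voices to [b]. /k/ is a voiceless obstruent between vowels /o/ and /i/, so it voices to [g]. /oluipaokieb/ → oluibaogieb.
Rule 2 (final devoicing): /b/ is a voiced stop in word-final position, so it devoices to [p]. /oluibaogieb/ → oluibaogiep.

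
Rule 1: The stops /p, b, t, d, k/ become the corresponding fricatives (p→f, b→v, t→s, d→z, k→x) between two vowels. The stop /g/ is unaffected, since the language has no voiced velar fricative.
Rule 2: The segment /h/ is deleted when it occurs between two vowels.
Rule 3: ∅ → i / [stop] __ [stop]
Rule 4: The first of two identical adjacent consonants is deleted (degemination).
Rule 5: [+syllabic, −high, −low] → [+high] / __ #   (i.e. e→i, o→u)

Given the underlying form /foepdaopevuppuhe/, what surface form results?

foepidaofevupipui

Rule 1 (intervocalic spirantization): /p/ is a stop between vowels /o/ and /e/, so it spirantizes to the fricative [f]. /foepdaopevuppuhe/ → foepdaofevuppuhe.
Rule 2 (intervocalic h-deletion): /h/ occurs between vowels /u/ and /e/, so it deletes. /foepdaofevuppuhe/ → foepdaofevuppue.
Rule 3 (stop-cluster i-epenthesis): /p/ and /d/ form a stop–stop cluster, so [i] is inserted between them. /p/ and /p/ form a stop–stop cluster, so [i] is inserted between them. /foepdaofevuppue/ → foepidaofevupipue.
Rule 4 (degemination): no segment meets the environment; /foepidaofevupipue/ is unchanged.
Rule 5 (final vowel raising): /e/ is a mid vowel in word-final position, so it raises to [i]. /foepidaofevupipue/ → foepidaofevupipui.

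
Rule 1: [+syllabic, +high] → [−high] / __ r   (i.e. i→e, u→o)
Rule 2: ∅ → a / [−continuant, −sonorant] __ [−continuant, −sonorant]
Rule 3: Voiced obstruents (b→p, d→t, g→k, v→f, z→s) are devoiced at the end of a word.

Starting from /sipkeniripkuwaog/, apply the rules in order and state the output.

sipakeneripakuwaok

Rule 1 (pre-rhotic lowering): /i/ is a high vowel immediately before /r/, so it lowers to [e]. /sipkeniripkuwaog/ → sipkeneripkuwaog.
Rule 2 (stop-cluster a-epenthesis): /p/ and /k/ form a stop–stop cluster, so [a] is inserted between them. /p/ and /k/ form a stop–stop cluster, so [a] is inserted between them. /sipkeneripkuwaog/ → sipakeneripakuwaog.
Rule 3 (final devoicing): /g/ is a voiced obstruent in word-final position, so it devoices to [k]. /sipakeneripakuwaog/ → sipakeneripakuwaok.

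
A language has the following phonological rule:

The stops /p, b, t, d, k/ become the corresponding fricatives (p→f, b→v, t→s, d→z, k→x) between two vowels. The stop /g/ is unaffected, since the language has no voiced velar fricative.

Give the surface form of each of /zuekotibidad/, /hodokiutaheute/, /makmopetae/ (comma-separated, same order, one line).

zuexosivizad, hozoxiusaheuse, makmofesae

/zuekotibidad/: /k/ is a stop between vowels /e/ and /o/, so it spirantizes to the fricative [x]. /t/ is a stop between vowels /o/ and /i/, so it spirantizes to the fricative [s]. /b/ is a stop between vowels /i/ and /i/, so it spirantizes to the fricative [v]. /d/ is a stop between vowels /i/ and /a/, so it spirantizes to the fricative [z]. → [zuexosivizad].
/hodokiutaheute/: /d/ is a stop between vowels /o/ and /o/, so it spirantizes to the fricative [z]. /k/ is a stop between vowels /o/ and /i/, so it spirantizes to the fricative [x]. /t/ is a stop between vowels /u/ and /a/, so it spirantizes to the fricative [s]. /t/ is a stop between vowels /u/ and /e/, so it spirantizes to the fricative [s]. → [hozoxiusaheuse].
/makmopetae/: /p/ is a stop between vowels /o/ and /e/, so it spirantizes to the fricative [f]. /t/ is a stop between vowels /e/ and /a/, so it spirantizes to the fricative [s]. → [makmofesae].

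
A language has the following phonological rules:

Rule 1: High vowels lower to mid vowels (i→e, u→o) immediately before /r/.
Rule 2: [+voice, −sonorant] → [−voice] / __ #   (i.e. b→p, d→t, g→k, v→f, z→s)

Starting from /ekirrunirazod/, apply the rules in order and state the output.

Rule 1 (pre-rhotic lowering): /i/ is a high vowel immediately before /r/, so it lowers to [e]. /i/ is a high vowel immediately before /r/, so it lowers to [e]. /ekirrunirazod/ → ekerrunerazod.
Rule 2 (final devoicing): /d/ is a voiced obstruent in word-final position, so it devoices to [t]. /ekerrunerazod/ → ekerrunerazot.

ekerrunerazot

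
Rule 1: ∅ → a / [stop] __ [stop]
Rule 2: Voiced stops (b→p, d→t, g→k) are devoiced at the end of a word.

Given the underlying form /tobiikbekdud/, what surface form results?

Rule 1 (stop-cluster a-epenthesis): /k/ and /b/ form a stop–stop cluster, so [a] is inserted between them. /k/ and /d/ form a stop–stop cluster, so [a] is inserted between them. /tobiikbekdud/ → tobiikabekadud.
Rule 2 (final devoicing): /d/ is a voiced stop in word-final position, so it devoices to [t]. /tobiikabekadud/ → tobiikabekadut.

tobiikabekadut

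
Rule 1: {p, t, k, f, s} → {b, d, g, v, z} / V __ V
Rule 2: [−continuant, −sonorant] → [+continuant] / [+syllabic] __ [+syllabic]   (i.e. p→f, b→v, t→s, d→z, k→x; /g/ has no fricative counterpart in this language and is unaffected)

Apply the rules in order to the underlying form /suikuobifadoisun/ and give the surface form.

Rule 1 (intervocalic voicing): /k/ is a voiceless obstruent between vowels /i/ and /u/, so it voices to [g]. /f/ is a voiceless obstruent between vowels /i/ and /a/, so it voices to [v]. /s/ is a voiceless obstruent between vowels /i/ and /u/, so it voices to [z]. /suikuobifadoisun/ → suiguobivadoizun.
Rule 2 (intervocalic spirantization): /b/ is a stop between vowels /o/ and /i/, so it spirantizes to the fricative [v]. /d/ is a stop between vowels /a/ and /o/, so it spirantizes to the fricative [z]. /suiguobivadoizun/ → suiguovivazoizun.

suiguovivazoizun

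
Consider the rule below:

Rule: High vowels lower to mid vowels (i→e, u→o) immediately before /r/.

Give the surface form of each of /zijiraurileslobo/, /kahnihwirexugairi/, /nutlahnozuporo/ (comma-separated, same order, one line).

/zijiraurileslobo/: /i/ is a high vowel immediately before /r/, so it lowers to [e]. /u/ is a high vowel immediately before /r/, so it lowers to [o]. → [zijeraorileslobo].
/kahnihwirexugairi/: /i/ is a high vowel immediately before /r/, so it lowers to [e]. /i/ is a high vowel immediately before /r/, so it lowers to [e]. → [kahnihwerexugaeri].
/nutlahnozuporo/: the rule's environment is not met; surfaces unchanged as [nutlahnozuporo].

zijeraorileslobo, kahnihwerexugaeri, nutlahnozuporo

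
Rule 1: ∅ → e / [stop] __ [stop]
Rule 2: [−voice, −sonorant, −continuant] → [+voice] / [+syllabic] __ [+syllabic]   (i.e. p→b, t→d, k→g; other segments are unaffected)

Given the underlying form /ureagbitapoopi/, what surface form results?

Rule 1 (stop-cluster e-epenthesis): /g/ and /b/ form a stop–stop cluster, so [e] is inserted between them. /ureagbitapoopi/ → ureagebitapoopi.
Rule 2 (intervocalic voicing): /t/ is a voiceless stop between vowels /i/ and /a/, so it voices to [d]. /p/ is a voiceless stop between vowels /a/ and /o/, so it voices to [b]. /p/ is a voiceless stop between vowels /o/ and /i/, so it voices to [b]. /ureagebitapoopi/ → ureagebidaboobi.

ureagebidaboobi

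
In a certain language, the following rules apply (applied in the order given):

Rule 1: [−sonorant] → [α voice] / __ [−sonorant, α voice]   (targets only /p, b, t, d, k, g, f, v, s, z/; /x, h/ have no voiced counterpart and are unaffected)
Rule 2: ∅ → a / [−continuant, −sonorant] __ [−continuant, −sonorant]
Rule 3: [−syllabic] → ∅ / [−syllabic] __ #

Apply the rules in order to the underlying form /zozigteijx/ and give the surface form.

Rule 1 (regressive voicing assimilation): /g/ precedes the voiceless obstruent /t/, so it devoices to [k] by assimilation. /zozigteijx/ → zozikteijx.
Rule 2 (stop-cluster a-epenthesis): /k/ and /t/ form a stop–stop cluster, so [a] is inserted between them. /zozikteijx/ → zozikateijx.
Rule 3 (final cluster simplification): /x/ is the second consonant of a word-final cluster /jx/, so it deletes. /zozikateijx/ → zozikateij.

zozikateij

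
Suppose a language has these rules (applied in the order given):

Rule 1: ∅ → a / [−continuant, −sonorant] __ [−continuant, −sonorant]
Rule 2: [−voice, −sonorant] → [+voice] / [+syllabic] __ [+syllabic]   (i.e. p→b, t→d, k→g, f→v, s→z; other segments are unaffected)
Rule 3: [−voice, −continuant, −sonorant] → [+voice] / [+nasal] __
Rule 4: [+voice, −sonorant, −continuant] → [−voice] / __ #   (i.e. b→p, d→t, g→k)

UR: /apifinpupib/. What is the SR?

abivinbubip

Rule 1 (stop-cluster a-epenthesis): no segment meets the environment; /apifinpupib/ is unchanged.
Rule 2 (intervocalic voicing): /p/ is a voiceless obstruent between vowels /a/ and /i/, so it voices to [b]. /f/ is a voiceless obstruent between vowels /i/ and /i/, so it voices to [v]. /p/ is a voiceless obstruent between vowels /u/ and /i/, so it voices to [b]. /apifinpupib/ → abivinpubib.
Rule 3 (post-nasal voicing): /p/ is a voiceless stop immediately after the nasal /n/, so it voices to [b]. /abivinpubib/ → abivinbubib.
Rule 4 (final devoicing): /b/ is a voiced stop in word-final position, so it devoices to [p]. /abivinbubib/ → abivinbubip.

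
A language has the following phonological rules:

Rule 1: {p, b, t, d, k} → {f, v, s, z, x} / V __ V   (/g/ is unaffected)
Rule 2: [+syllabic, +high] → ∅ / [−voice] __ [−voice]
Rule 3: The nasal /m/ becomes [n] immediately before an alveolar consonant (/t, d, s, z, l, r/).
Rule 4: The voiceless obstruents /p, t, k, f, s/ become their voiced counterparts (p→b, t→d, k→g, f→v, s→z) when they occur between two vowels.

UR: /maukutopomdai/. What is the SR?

Rule 1 (intervocalic spirantization): /k/ is a stop between vowels /u/ and /u/, so it spirantizes to the fricative [x]. /t/ is a stop between vowels /u/ and /o/, so it spirantizes to the fricative [s]. /p/ is a stop between vowels /o/ and /o/, so it spirantizes to the fricative [f]. /maukutopomdai/ → mauxusofomdai.
Rule 2 (high vowel syncope): /u/ is a high vowel flanked by voiceless consonants /x/ and /s/, so it deletes. /mauxusofomdai/ → mauxsofomdai.
Rule 3 (nasal place assimilation): /m/ precedes the alveolar consonant /d/, so it assimilates in place to [n]. /mauxsofomdai/ → mauxsofondai.
Rule 4 (intervocalic voicing): /f/ is a voiceless obstruent between vowels /o/ and /o/, so it voices to [v]. /mauxsofondai/ → mauxsovondai.

mauxsovondai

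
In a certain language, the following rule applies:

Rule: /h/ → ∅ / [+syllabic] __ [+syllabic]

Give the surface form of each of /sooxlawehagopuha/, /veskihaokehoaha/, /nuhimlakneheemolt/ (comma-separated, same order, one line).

/sooxlawehagopuha/: /h/ occurs between vowels /e/ and /a/, so it deletes. /h/ occurs between vowels /u/ and /a/, so it deletes. → [sooxlaweagopua].
/veskihaokehoaha/: /h/ occurs between vowels /i/ and /a/, so it deletes. /h/ occurs between vowels /e/ and /o/, so it deletes. /h/ occurs between vowels /a/ and /a/, so it deletes. → [veskiaokeoaa].
/nuhimlakneheemolt/: /h/ occurs between vowels /u/ and /i/, so it deletes. /h/ occurs between vowels /e/ and /e/, so it deletes. → [nuimlakneeemolt].

sooxlaweagopua, veskiaokeoaa, nuimlakneeemolt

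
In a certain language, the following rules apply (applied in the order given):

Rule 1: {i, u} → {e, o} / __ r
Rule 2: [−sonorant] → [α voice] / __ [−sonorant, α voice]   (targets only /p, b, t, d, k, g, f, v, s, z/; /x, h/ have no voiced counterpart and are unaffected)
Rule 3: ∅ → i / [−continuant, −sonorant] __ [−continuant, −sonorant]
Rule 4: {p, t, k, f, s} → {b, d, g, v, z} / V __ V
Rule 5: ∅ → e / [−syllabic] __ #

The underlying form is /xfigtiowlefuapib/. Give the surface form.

xfigidiowlevuabibe

Rule 1 (pre-rhotic lowering): no segment meets the environment; /xfigtiowlefuapib/ is unchanged.
Rule 2 (regressive voicing assimilation): /g/ precedes the voiceless obstruent /t/, so it devoices to [k] by assimilation. /xfigtiowlefuapib/ → xfiktiowlefuapib.
Rule 3 (stop-cluster i-epenthesis): /k/ and /t/ form a stop–stop cluster, so [i] is inserted between them. /xfiktiowlefuapib/ → xfikitiowlefuapib.
Rule 4 (intervocalic voicing): /k/ is a voiceless obstruent between vowels /i/ and /i/, so it voices to [g]. /t/ is a voiceless obstruent between vowels /i/ and /i/, so it voices to [d]. /f/ is a voiceless obstruent between vowels /e/ and /u/, so it voices to [v]. /p/ is a voiceless obstruent between vowels /a/ and /i/, so it voices to [b]. /xfikitiowlefuapib/ → xfigidiowlevuabib.
Rule 5 (final e-epenthesis): the form ends in the consonant /b/, so [e] is inserted word-finally. /xfigidiowlevuabib/ → xfigidiowlevuabibe.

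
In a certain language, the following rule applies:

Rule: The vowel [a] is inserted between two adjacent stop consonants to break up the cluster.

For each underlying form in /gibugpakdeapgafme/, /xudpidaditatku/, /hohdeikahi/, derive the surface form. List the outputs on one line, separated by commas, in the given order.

gibugapakadeapagafme, xudapidaditataku, hohdeikahi

/gibugpakdeapgafme/: /g/ and /p/ form a stop–stop cluster, so [a] is inserted between them. /k/ and /d/ form a stop–stop cluster, so [a] is inserted between them. /p/ and /g/ form a stop–stop cluster, so [a] is inserted between them. → [gibugapakadeapagafme].
/xudpidaditatku/: /d/ and /p/ form a stop–stop cluster, so [a] is inserted between them. /t/ and /k/ form a stop–stop cluster, so [a] is inserted between them. → [xudapidaditataku].
/hohdeikahi/: the rule's environment is not met; surfaces unchanged as [hohdeikahi].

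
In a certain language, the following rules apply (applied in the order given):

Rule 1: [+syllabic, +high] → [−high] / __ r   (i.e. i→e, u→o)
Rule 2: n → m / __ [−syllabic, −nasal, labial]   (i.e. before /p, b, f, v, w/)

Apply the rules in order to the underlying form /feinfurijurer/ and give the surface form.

feimforijorer

Rule 1 (pre-rhotic lowering): /u/ is a high vowel immediately before /r/, so it lowers to [o]. /u/ is a high vowel immediately before /r/, so it lowers to [o]. /feinfurijurer/ → feinforijorer.
Rule 2 (nasal place assimilation): /n/ precedes the labial consonant /f/, so it assimilates in place to [m]. /feinforijorer/ → feimforijorer.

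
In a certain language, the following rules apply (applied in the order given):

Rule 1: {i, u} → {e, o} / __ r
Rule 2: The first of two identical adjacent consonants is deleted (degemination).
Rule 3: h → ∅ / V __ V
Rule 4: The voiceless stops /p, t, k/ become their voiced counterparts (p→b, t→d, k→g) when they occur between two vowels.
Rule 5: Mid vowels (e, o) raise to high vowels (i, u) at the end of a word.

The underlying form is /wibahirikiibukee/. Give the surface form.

Rule 1 (pre-rhotic lowering): /i/ is a high vowel immediately before /r/, so it lowers to [e]. /wibahirikiibukee/ → wibaherikiibukee.
Rule 2 (degemination): no segment meets the environment; /wibaherikiibukee/ is unchanged.
Rule 3 (intervocalic h-deletion): /h/ occurs between vowels /a/ and /e/, so it deletes. /wibaherikiibukee/ → wibaerikiibukee.
Rule 4 (intervocalic voicing): /k/ is a voiceless stop between vowels /i/ and /i/, so it voices to [g]. /k/ is a voiceless stop between vowels /u/ and /e/, so it voices to [g]. /wibaerikiibukee/ → wibaerigiibugee.
Rule 5 (final vowel raising): /e/ is a mid vowel in word-final position, so it raises to [i]. /wibaerigiibugee/ → wibaerigiibugei.

wibaerigiibugei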